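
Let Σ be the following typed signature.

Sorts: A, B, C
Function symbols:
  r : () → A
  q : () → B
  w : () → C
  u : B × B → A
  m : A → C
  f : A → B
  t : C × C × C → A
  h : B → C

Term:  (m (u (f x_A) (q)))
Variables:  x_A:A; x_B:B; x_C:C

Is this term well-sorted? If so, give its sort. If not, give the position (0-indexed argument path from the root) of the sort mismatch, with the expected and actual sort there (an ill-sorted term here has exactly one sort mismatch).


      x_A : A
    (f x_A) : B
    (q) : B
  (u (f x_A) (q)) : A
(m (u (f x_A) (q))) : C

well-sorted; sort = C


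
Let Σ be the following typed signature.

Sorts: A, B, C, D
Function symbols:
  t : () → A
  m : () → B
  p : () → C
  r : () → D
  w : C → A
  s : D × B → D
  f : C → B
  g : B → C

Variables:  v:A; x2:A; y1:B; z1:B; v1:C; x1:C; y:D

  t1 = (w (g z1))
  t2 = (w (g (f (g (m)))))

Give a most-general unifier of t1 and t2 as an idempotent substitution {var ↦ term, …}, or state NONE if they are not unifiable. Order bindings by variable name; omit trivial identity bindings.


{z1 ↦ (f (g (m)))}


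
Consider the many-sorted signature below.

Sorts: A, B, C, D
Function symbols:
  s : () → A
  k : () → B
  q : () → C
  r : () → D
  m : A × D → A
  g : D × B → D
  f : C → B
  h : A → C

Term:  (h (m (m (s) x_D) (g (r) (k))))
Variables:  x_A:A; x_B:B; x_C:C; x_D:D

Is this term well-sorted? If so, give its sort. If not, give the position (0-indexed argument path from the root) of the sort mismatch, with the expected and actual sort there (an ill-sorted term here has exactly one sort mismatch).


      (s) : A
      x_D : D
    (m (s) x_D) : A
      (r) : D
      (k) : B
    (g (r) (k)) : D
  (m (m (s) x_D) (g (r) (k))) : A
(h (m (m (s) x_D) (g (r) (k)))) : C

well-sorted; sort = C


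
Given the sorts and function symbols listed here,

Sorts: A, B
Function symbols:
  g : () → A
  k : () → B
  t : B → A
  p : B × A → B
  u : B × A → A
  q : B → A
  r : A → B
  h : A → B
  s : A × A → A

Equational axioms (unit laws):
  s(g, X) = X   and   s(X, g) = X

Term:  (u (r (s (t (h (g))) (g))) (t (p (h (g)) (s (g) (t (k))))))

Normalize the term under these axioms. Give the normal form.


normal form = (u (r (t (h (g)))) (t (p (h (g)) (t (k)))))

1. (u (r (s (t (h (g))) (g))) (t (p (h (g)) (s (g) (t (k))))))  →  (u (r (t (h (g)))) (t (p (h (g)) (s (g) (t (k))))))
2. (u (r (t (h (g)))) (t (p (h (g)) (s (g) (t (k))))))  →  (u (r (t (h (g)))) (t (p (h (g)) (t (k)))))


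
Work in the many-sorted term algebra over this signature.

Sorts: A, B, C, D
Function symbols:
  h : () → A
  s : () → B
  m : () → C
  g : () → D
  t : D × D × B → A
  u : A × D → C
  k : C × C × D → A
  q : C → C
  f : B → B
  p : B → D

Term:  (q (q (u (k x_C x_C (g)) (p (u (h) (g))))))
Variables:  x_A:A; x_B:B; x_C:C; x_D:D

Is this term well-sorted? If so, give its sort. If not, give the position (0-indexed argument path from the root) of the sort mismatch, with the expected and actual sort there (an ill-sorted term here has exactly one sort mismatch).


ill-sorted at position [0, 0, 1, 0]: expected B, got C

        x_C : C
        x_C : C
        (g) : D
      (k x_C x_C (g)) : A
          (h) : A
          (g) : D
        (u (h) (g)) : C
      (p (u (h) (g))) : ✗ arg 0 at [0, 0, 1, 0] has sort C, expected B


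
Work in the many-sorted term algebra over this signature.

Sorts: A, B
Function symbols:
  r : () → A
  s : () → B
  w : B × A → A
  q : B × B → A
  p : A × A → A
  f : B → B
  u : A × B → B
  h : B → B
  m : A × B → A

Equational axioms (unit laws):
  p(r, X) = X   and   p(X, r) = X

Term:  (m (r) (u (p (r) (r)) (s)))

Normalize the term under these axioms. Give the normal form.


normal form = (m (r) (u (r) (s)))

1. (m (r) (u (p (r) (r)) (s)))  →  (m (r) (u (r) (s)))


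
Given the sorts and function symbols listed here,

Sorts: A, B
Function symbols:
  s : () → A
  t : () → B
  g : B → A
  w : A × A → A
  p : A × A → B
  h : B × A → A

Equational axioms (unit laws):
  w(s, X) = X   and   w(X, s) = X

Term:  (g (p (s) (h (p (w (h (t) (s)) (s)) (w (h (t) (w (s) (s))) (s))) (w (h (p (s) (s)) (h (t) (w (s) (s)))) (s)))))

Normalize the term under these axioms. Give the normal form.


1. (g (p (s) (h (p (w (h (t) (s)) (s)) (w (h (t) (w (s) (s))) (s))) (w (h (p (s) (s)) (h (t) (w (s) (s)))) (s)))))  →  (g (p (s) (h (p (h (t) (s)) (w (h (t) (w (s) (s))) (s))) (w (h (p (s) (s)) (h (t) (w (s) (s)))) (s)))))
2. (g (p (s) (h (p (h (t) (s)) (w (h (t) (w (s) (s))) (s))) (w (h (p (s) (s)) (h (t) (w (s) (s)))) (s)))))  →  (g (p (s) (h (p (h (t) (s)) (h (t) (w (s) (s)))) (w (h (p (s) (s)) (h (t) (w (s) (s)))) (s)))))
3. (g (p (s) (h (p (h (t) (s)) (h (t) (w (s) (s)))) (w (h (p (s) (s)) (h (t) (w (s) (s)))) (s)))))  →  (g (p (s) (h (p (h (t) (s)) (h (t) (s))) (w (h (p (s) (s)) (h (t) (w (s) (s)))) (s)))))
4. (g (p (s) (h (p (h (t) (s)) (h (t) (s))) (w (h (p (s) (s)) (h (t) (w (s) (s)))) (s)))))  →  (g (p (s) (h (p (h (t) (s)) (h (t) (s))) (h (p (s) (s)) (h (t) (w (s) (s)))))))
5. (g (p (s) (h (p (h (t) (s)) (h (t) (s))) (h (p (s) (s)) (h (t) (w (s) (s)))))))  →  (g (p (s) (h (p (h (t) (s)) (h (t) (s))) (h (p (s) (s)) (h (t) (s))))))

normal form = (g (p (s) (h (p (h (t) (s)) (h (t) (s))) (h (p (s) (s)) (h (t) (s))))))


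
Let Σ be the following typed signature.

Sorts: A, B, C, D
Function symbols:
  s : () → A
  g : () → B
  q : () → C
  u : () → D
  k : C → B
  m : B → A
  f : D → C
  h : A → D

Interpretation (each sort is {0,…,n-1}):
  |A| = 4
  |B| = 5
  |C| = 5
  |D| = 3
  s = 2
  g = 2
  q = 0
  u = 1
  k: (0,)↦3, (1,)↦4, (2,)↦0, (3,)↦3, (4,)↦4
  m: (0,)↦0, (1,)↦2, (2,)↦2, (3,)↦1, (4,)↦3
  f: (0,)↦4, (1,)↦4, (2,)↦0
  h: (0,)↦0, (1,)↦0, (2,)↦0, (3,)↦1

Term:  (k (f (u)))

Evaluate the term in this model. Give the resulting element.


  u = 1
  (f (u)) = f(1,) = 4
  (k (f (u))) = k(4,) = 4

value = 4


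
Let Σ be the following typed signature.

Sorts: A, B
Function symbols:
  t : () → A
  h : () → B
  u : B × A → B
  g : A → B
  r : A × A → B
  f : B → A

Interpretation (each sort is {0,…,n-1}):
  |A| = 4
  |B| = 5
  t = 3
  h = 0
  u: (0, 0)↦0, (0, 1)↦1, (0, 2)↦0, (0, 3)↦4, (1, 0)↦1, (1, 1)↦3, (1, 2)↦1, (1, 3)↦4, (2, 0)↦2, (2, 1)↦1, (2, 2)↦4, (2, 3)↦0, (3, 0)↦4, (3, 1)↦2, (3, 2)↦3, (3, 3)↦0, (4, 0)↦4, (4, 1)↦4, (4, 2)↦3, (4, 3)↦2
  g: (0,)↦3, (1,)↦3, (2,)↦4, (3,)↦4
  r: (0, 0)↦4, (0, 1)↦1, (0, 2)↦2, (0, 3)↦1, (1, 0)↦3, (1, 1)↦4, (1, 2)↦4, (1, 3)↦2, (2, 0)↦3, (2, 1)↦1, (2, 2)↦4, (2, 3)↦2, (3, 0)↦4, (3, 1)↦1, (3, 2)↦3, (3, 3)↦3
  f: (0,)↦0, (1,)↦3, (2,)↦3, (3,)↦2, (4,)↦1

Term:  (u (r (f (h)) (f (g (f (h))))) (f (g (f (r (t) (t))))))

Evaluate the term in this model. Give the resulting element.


value = 1

  h = 0
  (f (h)) = f(0,) = 0
  h = 0
  (f (h)) = f(0,) = 0
  (g (f (h))) = g(0,) = 3
  (f (g (f (h)))) = f(3,) = 2
  (r (f (h)) (f (g (f (h))))) = r(0, 2) = 2
  t = 3
  t = 3
  (r (t) (t)) = r(3, 3) = 3
  (f (r (t) (t))) = f(3,) = 2
  (g (f (r (t) (t)))) = g(2,) = 4
  (f (g (f (r (t) (t))))) = f(4,) = 1
  (u (r (f (h)) (f (g (f (h))))) (f (g (f (r (t) (t)))))) = u(2, 1) = 1


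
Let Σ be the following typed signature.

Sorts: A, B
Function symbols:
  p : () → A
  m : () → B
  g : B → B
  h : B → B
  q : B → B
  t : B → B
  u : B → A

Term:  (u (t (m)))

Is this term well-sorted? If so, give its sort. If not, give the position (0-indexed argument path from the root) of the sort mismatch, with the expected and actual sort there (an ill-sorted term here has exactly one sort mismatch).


well-sorted; sort = A

    (m) : B
  (t (m)) : B
(u (t (m))) : A


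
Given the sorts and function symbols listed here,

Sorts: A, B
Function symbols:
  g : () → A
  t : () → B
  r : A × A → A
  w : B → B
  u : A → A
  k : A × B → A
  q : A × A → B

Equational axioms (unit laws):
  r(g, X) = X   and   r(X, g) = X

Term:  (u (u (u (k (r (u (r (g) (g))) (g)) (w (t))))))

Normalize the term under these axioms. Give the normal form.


normal form = (u (u (u (k (u (g)) (w (t))))))

1. (u (u (u (k (r (u (r (g) (g))) (g)) (w (t))))))  →  (u (u (u (k (u (r (g) (g))) (w (t))))))
2. (u (u (u (k (u (r (g) (g))) (w (t))))))  →  (u (u (u (k (u (g)) (w (t))))))


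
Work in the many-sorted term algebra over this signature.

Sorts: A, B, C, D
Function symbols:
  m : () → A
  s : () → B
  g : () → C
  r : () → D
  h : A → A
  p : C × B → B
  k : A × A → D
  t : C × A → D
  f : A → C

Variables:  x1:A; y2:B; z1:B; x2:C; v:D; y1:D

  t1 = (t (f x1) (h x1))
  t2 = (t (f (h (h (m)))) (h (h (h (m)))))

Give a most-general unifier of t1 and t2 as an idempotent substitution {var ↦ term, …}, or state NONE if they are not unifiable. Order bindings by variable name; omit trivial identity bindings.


{x1 ↦ (h (h (m)))}


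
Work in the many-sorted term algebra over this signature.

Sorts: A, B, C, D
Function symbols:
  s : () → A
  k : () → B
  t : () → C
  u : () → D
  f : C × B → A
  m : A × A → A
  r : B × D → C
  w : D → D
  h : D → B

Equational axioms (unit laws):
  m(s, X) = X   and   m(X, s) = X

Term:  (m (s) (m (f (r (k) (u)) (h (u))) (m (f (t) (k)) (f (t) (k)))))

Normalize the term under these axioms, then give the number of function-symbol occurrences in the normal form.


size = 14

1. (m (s) (m (f (r (k) (u)) (h (u))) (m (f (t) (k)) (f (t) (k)))))  →  (m (f (r (k) (u)) (h (u))) (m (f (t) (k)) (f (t) (k))))
normal form: (m (f (r (k) (u)) (h (u))) (m (f (t) (k)) (f (t) (k))))


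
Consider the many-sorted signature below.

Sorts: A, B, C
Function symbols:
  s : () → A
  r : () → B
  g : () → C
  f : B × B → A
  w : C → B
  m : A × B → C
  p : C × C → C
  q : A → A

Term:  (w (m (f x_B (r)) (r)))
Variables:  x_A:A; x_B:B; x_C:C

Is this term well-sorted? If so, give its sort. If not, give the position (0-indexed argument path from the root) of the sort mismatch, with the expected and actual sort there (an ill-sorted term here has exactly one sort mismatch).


      x_B : B
      (r) : B
    (f x_B (r)) : A
    (r) : B
  (m (f x_B (r)) (r)) : C
(w (m (f x_B (r)) (r))) : B

well-sorted; sort = B


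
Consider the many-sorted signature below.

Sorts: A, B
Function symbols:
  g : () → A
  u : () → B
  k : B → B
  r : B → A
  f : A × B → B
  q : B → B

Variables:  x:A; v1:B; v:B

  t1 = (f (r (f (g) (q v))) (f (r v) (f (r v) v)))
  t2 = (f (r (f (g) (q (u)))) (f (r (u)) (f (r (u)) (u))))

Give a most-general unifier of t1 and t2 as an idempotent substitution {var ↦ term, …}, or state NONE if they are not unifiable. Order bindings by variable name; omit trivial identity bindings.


{v ↦ (u)}


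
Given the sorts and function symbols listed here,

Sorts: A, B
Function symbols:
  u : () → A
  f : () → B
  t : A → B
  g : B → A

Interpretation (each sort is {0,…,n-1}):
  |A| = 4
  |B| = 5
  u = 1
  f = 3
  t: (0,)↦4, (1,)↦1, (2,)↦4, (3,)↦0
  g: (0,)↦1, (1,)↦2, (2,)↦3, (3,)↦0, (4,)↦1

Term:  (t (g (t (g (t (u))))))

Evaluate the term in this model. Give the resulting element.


value = 1

  u = 1
  (t (u)) = t(1,) = 1
  (g (t (u))) = g(1,) = 2
  (t (g (t (u)))) = t(2,) = 4
  (g (t (g (t (u))))) = g(4,) = 1
  (t (g (t (g (t (u)))))) = t(1,) = 1


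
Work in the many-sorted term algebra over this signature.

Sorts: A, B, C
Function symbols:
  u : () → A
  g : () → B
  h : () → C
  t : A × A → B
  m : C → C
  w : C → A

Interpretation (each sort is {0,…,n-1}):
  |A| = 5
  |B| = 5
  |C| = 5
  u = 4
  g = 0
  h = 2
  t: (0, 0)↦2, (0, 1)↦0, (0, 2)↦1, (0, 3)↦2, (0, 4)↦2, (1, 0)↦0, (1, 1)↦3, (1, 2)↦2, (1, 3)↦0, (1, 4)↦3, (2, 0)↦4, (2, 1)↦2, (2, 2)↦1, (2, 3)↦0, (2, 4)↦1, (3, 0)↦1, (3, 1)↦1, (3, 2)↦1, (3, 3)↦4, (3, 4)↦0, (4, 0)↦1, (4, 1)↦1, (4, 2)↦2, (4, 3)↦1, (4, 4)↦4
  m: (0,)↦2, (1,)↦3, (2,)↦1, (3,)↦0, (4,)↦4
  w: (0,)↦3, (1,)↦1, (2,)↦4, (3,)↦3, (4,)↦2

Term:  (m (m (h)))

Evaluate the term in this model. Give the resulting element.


value = 3

  h = 2
  (m (h)) = m(2,) = 1
  (m (m (h))) = m(1,) = 3


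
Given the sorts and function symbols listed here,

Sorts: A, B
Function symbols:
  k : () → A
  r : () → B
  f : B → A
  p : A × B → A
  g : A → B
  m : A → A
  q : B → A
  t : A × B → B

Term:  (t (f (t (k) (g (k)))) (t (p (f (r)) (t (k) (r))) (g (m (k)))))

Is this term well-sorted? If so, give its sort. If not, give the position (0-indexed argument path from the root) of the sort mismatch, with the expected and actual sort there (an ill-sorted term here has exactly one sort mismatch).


      (k) : A
        (k) : A
      (g (k)) : B
    (t (k) (g (k))) : B
  (f (t (k) (g (k)))) : A
        (r) : B
      (f (r)) : A
        (k) : A
        (r) : B
      (t (k) (r)) : B
    (p (f (r)) (t (k) (r))) : A
        (k) : A
      (m (k)) : A
    (g (m (k))) : B
  (t (p (f (r)) (t (k) (r))) (g (m (k)))) : B
(t (f (t (k) (g (k)))) (t (p (f (r)) (t (k) (r))) (g (m (k))))) : B

well-sorted; sort = B


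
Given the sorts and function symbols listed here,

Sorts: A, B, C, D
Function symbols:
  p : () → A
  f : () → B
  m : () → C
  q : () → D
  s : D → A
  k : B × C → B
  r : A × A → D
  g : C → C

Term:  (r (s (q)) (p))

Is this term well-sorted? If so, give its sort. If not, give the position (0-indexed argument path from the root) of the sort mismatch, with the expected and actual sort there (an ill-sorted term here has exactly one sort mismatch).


    (q) : D
  (s (q)) : A
  (p) : A
(r (s (q)) (p)) : D

well-sorted; sort = D


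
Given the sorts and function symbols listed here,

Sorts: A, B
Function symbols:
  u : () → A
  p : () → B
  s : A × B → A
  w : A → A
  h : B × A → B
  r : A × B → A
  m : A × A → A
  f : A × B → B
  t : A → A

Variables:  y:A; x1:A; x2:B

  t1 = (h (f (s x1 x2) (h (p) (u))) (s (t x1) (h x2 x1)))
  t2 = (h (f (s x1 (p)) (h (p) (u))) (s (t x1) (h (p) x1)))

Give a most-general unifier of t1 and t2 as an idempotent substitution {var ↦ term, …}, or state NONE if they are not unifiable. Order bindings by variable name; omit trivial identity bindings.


{x2 ↦ (p)}


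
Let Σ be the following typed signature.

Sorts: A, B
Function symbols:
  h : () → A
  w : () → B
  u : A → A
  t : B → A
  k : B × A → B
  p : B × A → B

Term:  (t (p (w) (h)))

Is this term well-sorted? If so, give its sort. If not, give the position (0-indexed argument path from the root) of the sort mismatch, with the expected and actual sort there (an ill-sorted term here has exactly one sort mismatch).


well-sorted; sort = A

    (w) : B
    (h) : A
  (p (w) (h)) : B
(t (p (w) (h))) : A


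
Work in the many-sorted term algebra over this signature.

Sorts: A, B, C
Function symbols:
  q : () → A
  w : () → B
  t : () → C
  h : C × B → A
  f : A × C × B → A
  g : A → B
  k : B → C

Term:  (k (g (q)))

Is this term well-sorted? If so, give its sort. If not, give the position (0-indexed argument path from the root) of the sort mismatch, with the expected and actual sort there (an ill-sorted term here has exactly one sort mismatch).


    (q) : A
  (g (q)) : B
(k (g (q))) : C

well-sorted; sort = C


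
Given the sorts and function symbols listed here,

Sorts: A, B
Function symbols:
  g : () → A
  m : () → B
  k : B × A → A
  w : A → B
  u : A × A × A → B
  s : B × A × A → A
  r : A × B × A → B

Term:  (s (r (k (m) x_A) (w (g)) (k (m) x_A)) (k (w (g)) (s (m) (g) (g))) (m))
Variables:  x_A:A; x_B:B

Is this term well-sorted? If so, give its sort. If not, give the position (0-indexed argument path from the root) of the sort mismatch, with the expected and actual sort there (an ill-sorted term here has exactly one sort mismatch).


      (m) : B
      x_A : A
    (k (m) x_A) : A
      (g) : A
    (w (g)) : B
      (m) : B
      x_A : A
    (k (m) x_A) : A
  (r (k (m) x_A) (w (g)) (k (m) x_A)) : B
      (g) : A
    (w (g)) : B
      (m) : B
      (g) : A
      (g) : A
    (s (m) (g) (g)) : A
  (k (w (g)) (s (m) (g) (g))) : A
  (m) : B
(s (r (k (m) x_A) (w (g)) (k (m) x_A)) (k (w (g)) (s (m) (g) (g))) (m)) : ✗ arg 2 at [2] has sort B, expected A

ill-sorted at position [2]: expected A, got B


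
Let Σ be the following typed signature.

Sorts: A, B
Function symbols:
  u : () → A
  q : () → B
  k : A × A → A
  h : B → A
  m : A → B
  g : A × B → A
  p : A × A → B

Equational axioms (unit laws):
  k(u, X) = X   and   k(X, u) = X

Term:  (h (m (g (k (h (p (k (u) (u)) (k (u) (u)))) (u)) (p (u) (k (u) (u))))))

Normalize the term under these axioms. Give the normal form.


1. (h (m (g (k (h (p (k (u) (u)) (k (u) (u)))) (u)) (p (u) (k (u) (u))))))  →  (h (m (g (h (p (k (u) (u)) (k (u) (u)))) (p (u) (k (u) (u))))))
2. (h (m (g (h (p (k (u) (u)) (k (u) (u)))) (p (u) (k (u) (u))))))  →  (h (m (g (h (p (u) (k (u) (u)))) (p (u) (k (u) (u))))))
3. (h (m (g (h (p (u) (k (u) (u)))) (p (u) (k (u) (u))))))  →  (h (m (g (h (p (u) (u))) (p (u) (k (u) (u))))))
4. (h (m (g (h (p (u) (u))) (p (u) (k (u) (u))))))  →  (h (m (g (h (p (u) (u))) (p (u) (u)))))

normal form = (h (m (g (h (p (u) (u))) (p (u) (u)))))


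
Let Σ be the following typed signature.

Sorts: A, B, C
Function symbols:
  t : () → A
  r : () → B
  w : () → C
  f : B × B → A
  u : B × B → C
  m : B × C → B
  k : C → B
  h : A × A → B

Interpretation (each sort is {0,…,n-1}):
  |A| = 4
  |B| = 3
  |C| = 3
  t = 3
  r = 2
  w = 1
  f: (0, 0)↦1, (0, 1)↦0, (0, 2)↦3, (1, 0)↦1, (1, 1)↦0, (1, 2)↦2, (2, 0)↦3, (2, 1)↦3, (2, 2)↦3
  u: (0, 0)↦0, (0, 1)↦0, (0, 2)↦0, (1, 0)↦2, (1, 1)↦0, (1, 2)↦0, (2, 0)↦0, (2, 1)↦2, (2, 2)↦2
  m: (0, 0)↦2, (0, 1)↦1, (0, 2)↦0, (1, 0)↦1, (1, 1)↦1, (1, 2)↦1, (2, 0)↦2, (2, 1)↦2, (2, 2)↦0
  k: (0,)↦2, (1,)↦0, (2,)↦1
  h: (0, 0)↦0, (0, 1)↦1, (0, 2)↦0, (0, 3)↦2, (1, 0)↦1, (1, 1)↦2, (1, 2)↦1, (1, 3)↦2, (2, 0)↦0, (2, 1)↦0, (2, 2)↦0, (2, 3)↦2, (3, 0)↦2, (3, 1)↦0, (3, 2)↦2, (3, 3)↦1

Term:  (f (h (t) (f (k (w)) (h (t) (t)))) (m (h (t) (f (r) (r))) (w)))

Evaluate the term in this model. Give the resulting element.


value = 3

  t = 3
  w = 1
  (k (w)) = k(1,) = 0
  t = 3
  t = 3
  (h (t) (t)) = h(3, 3) = 1
  (f (k (w)) (h (t) (t))) = f(0, 1) = 0
  (h (t) (f (k (w)) (h (t) (t)))) = h(3, 0) = 2
  t = 3
  r = 2
  r = 2
  (f (r) (r)) = f(2, 2) = 3
  (h (t) (f (r) (r))) = h(3, 3) = 1
  w = 1
  (m (h (t) (f (r) (r))) (w)) = m(1, 1) = 1
  (f (h (t) (f (k (w)) (h (t) (t)))) (m (h (t) (f (r) (r))) (w))) = f(2, 1) = 3


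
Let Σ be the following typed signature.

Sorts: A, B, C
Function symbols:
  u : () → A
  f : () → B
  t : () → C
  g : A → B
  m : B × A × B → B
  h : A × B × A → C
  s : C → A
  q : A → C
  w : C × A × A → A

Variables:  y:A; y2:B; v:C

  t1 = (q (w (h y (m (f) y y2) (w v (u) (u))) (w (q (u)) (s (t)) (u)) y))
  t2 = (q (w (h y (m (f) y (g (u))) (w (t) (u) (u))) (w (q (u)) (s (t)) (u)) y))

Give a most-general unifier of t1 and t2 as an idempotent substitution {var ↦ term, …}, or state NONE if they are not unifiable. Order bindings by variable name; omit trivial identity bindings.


{v ↦ (t), y2 ↦ (g (u))}


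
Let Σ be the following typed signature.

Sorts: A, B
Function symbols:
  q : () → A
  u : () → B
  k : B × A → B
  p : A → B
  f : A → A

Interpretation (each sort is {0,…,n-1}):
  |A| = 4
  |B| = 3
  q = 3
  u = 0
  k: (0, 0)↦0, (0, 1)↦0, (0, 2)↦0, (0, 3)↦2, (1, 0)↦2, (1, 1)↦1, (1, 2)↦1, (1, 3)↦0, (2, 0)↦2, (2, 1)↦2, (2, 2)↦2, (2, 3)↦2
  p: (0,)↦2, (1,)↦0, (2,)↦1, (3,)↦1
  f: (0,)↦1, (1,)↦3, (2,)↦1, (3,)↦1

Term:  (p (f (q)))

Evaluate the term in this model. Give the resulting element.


  q = 3
  (f (q)) = f(3,) = 1
  (p (f (q))) = p(1,) = 0

value = 0


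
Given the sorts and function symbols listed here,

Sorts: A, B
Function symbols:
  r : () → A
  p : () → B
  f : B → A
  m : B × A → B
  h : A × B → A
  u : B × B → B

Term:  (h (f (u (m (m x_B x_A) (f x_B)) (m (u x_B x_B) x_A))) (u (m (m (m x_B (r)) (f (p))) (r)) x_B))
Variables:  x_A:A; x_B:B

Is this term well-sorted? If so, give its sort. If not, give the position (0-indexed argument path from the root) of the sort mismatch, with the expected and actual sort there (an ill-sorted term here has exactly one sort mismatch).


          x_B : B
          x_A : A
        (m x_B x_A) : B
          x_B : B
        (f x_B) : A
      (m (m x_B x_A) (f x_B)) : B
          x_B : B
          x_B : B
        (u x_B x_B) : B
        x_A : A
      (m (u x_B x_B) x_A) : B
    (u (m (m x_B x_A) (f x_B)) (m (u x_B x_B) x_A)) : B
  (f (u (m (m x_B x_A) (f x_B)) (m (u x_B x_B) x_A))) : A
          x_B : B
          (r) : A
        (m x_B (r)) : B
          (p) : B
        (f (p)) : A
      (m (m x_B (r)) (f (p))) : B
      (r) : A
    (m (m (m x_B (r)) (f (p))) (r)) : B
    x_B : B
  (u (m (m (m x_B (r)) (f (p))) (r)) x_B) : B
(h (f (u (m (m x_B x_A) (f x_B)) (m (u x_B x_B) x_A))) (u (m (m (m x_B (r)) (f (p))) (r)) x_B)) : A

well-sorted; sort = A


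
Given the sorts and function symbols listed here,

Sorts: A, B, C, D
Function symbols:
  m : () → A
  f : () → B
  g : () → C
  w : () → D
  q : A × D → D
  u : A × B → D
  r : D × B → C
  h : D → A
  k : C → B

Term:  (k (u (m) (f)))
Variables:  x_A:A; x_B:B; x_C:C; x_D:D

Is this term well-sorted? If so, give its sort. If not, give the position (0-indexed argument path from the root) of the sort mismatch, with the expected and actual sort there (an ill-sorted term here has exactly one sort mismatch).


ill-sorted at position [0]: expected C, got D

    (m) : A
    (f) : B
  (u (m) (f)) : D
(k (u (m) (f))) : ✗ arg 0 at [0] has sort D, expected C


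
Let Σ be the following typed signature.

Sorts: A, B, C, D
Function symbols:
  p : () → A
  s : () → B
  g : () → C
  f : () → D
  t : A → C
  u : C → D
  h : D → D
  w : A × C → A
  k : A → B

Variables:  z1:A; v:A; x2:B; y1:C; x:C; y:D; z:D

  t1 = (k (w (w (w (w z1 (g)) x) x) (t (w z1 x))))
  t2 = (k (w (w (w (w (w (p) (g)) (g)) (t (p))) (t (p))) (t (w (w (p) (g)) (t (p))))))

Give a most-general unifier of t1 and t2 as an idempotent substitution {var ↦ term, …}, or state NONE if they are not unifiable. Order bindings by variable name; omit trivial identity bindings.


{x ↦ (t (p)), z1 ↦ (w (p) (g))}


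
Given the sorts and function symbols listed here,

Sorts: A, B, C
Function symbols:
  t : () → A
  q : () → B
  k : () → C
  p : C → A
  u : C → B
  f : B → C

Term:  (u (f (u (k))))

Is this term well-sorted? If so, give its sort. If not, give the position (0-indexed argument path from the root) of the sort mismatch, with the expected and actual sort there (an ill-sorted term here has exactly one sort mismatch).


      (k) : C
    (u (k)) : B
  (f (u (k))) : C
(u (f (u (k)))) : B

well-sorted; sort = B


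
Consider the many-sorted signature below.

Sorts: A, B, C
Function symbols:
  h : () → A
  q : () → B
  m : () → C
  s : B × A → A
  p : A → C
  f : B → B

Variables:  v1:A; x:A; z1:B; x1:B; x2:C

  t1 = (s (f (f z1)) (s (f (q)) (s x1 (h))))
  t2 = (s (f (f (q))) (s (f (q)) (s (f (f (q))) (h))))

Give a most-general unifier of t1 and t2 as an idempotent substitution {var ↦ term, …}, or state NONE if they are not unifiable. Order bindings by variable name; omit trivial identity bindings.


{x1 ↦ (f (f (q))), z1 ↦ (q)}


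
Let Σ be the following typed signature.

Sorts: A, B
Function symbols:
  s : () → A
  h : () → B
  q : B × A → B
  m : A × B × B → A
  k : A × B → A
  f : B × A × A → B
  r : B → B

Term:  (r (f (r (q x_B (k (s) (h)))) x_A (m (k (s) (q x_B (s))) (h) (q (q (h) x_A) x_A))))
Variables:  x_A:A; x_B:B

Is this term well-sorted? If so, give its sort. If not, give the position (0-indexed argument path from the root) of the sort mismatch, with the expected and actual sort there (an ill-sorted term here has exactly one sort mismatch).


        x_B : B
          (s) : A
          (h) : B
        (k (s) (h)) : A
      (q x_B (k (s) (h))) : B
    (r (q x_B (k (s) (h)))) : B
    x_A : A
        (s) : A
          x_B : B
          (s) : A
        (q x_B (s)) : B
      (k (s) (q x_B (s))) : A
      (h) : B
          (h) : B
          x_A : A
        (q (h) x_A) : B
        x_A : A
      (q (q (h) x_A) x_A) : B
    (m (k (s) (q x_B (s))) (h) (q (q (h) x_A) x_A)) : A
  (f (r (q x_B (k (s) (h)))) x_A (m (k (s) (q x_B (s))) (h) (q (q (h) x_A) x_A))) : B
(r (f (r (q x_B (k (s) (h)))) x_A (m (k (s) (q x_B (s))) (h) (q (q (h) x_A) x_A)))) : B

well-sorted; sort = B


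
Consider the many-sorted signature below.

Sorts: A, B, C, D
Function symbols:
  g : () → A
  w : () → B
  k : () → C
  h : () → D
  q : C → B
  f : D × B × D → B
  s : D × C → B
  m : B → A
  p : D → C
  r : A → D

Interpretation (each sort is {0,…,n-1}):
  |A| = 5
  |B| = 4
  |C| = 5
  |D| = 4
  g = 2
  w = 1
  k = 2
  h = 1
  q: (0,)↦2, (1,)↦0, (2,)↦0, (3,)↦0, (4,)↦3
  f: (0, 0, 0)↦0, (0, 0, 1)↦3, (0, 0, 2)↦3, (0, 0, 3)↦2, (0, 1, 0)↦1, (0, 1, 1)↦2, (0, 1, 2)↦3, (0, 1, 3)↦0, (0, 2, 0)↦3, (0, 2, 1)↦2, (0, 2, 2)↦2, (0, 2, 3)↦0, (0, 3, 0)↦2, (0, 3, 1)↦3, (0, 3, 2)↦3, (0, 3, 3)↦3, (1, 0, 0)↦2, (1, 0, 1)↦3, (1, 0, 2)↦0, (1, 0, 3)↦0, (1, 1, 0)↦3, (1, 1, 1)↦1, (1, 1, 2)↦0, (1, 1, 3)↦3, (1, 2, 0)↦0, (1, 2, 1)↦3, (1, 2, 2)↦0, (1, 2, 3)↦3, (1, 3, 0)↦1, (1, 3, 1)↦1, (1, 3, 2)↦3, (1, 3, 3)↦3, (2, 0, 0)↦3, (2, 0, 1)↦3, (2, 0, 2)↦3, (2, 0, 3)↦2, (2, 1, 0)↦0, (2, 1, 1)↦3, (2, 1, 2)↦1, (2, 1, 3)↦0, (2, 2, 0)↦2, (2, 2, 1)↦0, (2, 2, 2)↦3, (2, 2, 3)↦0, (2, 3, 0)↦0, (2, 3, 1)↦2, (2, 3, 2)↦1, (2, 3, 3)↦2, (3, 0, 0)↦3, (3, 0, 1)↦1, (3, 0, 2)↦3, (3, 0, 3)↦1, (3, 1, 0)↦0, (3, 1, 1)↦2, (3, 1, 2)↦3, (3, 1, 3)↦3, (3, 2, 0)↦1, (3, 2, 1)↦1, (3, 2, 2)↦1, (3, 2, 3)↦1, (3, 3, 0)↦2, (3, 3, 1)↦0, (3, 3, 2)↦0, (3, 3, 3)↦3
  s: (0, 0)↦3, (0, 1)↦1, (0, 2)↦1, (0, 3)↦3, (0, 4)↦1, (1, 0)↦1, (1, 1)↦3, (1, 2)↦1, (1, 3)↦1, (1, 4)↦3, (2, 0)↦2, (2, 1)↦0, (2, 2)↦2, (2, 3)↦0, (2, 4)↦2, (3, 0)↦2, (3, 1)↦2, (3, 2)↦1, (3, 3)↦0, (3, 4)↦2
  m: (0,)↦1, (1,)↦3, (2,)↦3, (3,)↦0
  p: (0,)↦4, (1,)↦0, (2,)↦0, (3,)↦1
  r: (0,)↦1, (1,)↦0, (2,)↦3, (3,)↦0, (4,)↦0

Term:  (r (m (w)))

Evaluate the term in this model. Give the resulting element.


value = 0

  w = 1
  (m (w)) = m(1,) = 3
  (r (m (w))) = r(3,) = 0


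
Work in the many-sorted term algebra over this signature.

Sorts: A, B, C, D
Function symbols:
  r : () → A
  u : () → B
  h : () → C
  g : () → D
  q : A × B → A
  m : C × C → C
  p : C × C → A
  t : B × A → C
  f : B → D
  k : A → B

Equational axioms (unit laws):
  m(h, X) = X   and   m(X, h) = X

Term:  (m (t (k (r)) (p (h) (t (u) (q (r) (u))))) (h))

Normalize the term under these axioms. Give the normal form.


1. (m (t (k (r)) (p (h) (t (u) (q (r) (u))))) (h))  →  (t (k (r)) (p (h) (t (u) (q (r) (u)))))

normal form = (t (k (r)) (p (h) (t (u) (q (r) (u)))))


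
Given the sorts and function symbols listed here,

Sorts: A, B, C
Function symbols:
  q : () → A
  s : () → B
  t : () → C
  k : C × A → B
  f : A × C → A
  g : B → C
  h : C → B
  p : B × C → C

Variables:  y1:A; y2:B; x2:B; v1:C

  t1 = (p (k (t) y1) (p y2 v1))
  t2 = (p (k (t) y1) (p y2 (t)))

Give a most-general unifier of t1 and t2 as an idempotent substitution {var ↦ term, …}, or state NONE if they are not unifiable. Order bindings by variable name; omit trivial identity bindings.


{v1 ↦ (t)}


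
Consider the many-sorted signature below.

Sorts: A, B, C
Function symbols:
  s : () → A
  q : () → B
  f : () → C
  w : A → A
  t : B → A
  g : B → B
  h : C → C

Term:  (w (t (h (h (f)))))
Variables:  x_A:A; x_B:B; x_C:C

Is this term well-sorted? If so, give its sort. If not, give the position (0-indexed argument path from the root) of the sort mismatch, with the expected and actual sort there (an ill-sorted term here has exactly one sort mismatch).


        (f) : C
      (h (f)) : C
    (h (h (f))) : C
  (t (h (h (f)))) : ✗ arg 0 at [0, 0] has sort C, expected B

ill-sorted at position [0, 0]: expected B, got C


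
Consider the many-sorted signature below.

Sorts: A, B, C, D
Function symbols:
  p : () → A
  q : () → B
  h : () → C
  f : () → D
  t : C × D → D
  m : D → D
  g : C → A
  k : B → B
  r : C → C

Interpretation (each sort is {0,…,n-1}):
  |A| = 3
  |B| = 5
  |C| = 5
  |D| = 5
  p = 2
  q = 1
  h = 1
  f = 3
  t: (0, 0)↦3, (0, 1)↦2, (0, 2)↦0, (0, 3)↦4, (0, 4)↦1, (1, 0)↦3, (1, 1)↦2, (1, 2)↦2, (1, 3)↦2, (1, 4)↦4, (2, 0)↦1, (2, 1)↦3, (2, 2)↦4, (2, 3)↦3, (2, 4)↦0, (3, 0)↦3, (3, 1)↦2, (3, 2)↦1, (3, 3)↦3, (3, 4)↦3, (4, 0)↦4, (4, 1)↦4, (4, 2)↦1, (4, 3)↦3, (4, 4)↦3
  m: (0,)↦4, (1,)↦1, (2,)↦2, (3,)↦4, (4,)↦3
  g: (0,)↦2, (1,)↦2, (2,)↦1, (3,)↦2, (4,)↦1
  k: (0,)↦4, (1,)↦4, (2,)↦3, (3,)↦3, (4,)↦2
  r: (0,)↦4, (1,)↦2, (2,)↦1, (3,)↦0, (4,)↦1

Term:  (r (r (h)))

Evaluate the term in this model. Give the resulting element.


  h = 1
  (r (h)) = r(1,) = 2
  (r (r (h))) = r(2,) = 1

value = 1


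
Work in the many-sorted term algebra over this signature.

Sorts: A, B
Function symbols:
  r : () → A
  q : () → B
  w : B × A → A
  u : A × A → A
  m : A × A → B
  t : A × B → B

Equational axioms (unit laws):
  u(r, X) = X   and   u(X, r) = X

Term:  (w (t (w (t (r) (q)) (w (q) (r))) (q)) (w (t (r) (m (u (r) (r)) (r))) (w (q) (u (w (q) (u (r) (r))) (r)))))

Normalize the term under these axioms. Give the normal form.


normal form = (w (t (w (t (r) (q)) (w (q) (r))) (q)) (w (t (r) (m (r) (r))) (w (q) (w (q) (r)))))

1. (w (t (w (t (r) (q)) (w (q) (r))) (q)) (w (t (r) (m (u (r) (r)) (r))) (w (q) (u (w (q) (u (r) (r))) (r)))))  →  (w (t (w (t (r) (q)) (w (q) (r))) (q)) (w (t (r) (m (r) (r))) (w (q) (u (w (q) (u (r) (r))) (r)))))
2. (w (t (w (t (r) (q)) (w (q) (r))) (q)) (w (t (r) (m (r) (r))) (w (q) (u (w (q) (u (r) (r))) (r)))))  →  (w (t (w (t (r) (q)) (w (q) (r))) (q)) (w (t (r) (m (r) (r))) (w (q) (w (q) (u (r) (r))))))
3. (w (t (w (t (r) (q)) (w (q) (r))) (q)) (w (t (r) (m (r) (r))) (w (q) (w (q) (u (r) (r))))))  →  (w (t (w (t (r) (q)) (w (q) (r))) (q)) (w (t (r) (m (r) (r))) (w (q) (w (q) (r)))))


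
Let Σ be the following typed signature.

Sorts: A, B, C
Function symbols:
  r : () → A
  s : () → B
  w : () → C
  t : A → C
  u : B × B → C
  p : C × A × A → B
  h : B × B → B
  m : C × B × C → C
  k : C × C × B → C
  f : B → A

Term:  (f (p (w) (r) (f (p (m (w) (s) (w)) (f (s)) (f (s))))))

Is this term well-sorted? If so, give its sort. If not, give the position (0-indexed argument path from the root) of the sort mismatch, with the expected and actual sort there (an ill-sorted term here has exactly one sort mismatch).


well-sorted; sort = A

    (w) : C
    (r) : A
          (w) : C
          (s) : B
          (w) : C
        (m (w) (s) (w)) : C
          (s) : B
        (f (s)) : A
          (s) : B
        (f (s)) : A
      (p (m (w) (s) (w)) (f (s)) (f (s))) : B
    (f (p (m (w) (s) (w)) (f (s)) (f (s)))) : A
  (p (w) (r) (f (p (m (w) (s) (w)) (f (s)) (f (s))))) : B
(f (p (w) (r) (f (p (m (w) (s) (w)) (f (s)) (f (s)))))) : A


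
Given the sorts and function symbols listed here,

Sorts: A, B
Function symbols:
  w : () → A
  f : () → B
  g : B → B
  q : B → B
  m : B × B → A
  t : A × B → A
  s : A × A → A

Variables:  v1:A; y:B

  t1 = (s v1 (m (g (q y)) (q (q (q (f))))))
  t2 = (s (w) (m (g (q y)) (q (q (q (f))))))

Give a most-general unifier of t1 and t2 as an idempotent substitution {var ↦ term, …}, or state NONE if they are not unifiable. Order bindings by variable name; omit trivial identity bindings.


{v1 ↦ (w)}


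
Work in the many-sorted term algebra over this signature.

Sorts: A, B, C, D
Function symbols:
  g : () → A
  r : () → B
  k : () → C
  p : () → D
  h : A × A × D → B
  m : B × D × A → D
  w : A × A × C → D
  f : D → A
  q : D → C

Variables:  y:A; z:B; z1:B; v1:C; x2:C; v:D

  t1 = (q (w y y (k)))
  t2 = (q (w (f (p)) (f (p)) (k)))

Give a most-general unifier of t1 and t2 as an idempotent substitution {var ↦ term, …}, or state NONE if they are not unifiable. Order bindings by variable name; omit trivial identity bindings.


{y ↦ (f (p))}


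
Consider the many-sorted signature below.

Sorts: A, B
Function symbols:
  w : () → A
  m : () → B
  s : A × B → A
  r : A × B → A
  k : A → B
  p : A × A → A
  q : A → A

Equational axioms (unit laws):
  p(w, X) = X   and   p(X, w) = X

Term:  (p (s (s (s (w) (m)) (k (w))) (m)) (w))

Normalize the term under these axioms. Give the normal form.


normal form = (s (s (s (w) (m)) (k (w))) (m))

1. (p (s (s (s (w) (m)) (k (w))) (m)) (w))  →  (s (s (s (w) (m)) (k (w))) (m))


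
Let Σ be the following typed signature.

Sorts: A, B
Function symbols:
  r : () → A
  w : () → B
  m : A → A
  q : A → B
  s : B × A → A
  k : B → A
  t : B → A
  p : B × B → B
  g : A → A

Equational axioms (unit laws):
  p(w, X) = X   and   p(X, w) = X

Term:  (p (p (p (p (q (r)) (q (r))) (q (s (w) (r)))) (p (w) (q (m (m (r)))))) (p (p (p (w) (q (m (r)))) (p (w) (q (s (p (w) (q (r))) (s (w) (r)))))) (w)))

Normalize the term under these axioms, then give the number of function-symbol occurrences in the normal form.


1. (p (p (p (p (q (r)) (q (r))) (q (s (w) (r)))) (p (w) (q (m (m (r)))))) (p (p (p (w) (q (m (r)))) (p (w) (q (s (p (w) (q (r))) (s (w) (r)))))) (w)))  →  (p (p (p (p (q (r)) (q (r))) (q (s (w) (r)))) (q (m (m (r))))) (p (p (p (w) (q (m (r)))) (p (w) (q (s (p (w) (q (r))) (s (w) (r)))))) (w)))
2. (p (p (p (p (q (r)) (q (r))) (q (s (w) (r)))) (q (m (m (r))))) (p (p (p (w) (q (m (r)))) (p (w) (q (s (p (w) (q (r))) (s (w) (r)))))) (w)))  →  (p (p (p (p (q (r)) (q (r))) (q (s (w) (r)))) (q (m (m (r))))) (p (p (w) (q (m (r)))) (p (w) (q (s (p (w) (q (r))) (s (w) (r)))))))
3. (p (p (p (p (q (r)) (q (r))) (q (s (w) (r)))) (q (m (m (r))))) (p (p (w) (q (m (r)))) (p (w) (q (s (p (w) (q (r))) (s (w) (r)))))))  →  (p (p (p (p (q (r)) (q (r))) (q (s (w) (r)))) (q (m (m (r))))) (p (q (m (r))) (p (w) (q (s (p (w) (q (r))) (s (w) (r)))))))
4. (p (p (p (p (q (r)) (q (r))) (q (s (w) (r)))) (q (m (m (r))))) (p (q (m (r))) (p (w) (q (s (p (w) (q (r))) (s (w) (r)))))))  →  (p (p (p (p (q (r)) (q (r))) (q (s (w) (r)))) (q (m (m (r))))) (p (q (m (r))) (q (s (p (w) (q (r))) (s (w) (r))))))
5. (p (p (p (p (q (r)) (q (r))) (q (s (w) (r)))) (q (m (m (r))))) (p (q (m (r))) (q (s (p (w) (q (r))) (s (w) (r))))))  →  (p (p (p (p (q (r)) (q (r))) (q (s (w) (r)))) (q (m (m (r))))) (p (q (m (r))) (q (s (q (r)) (s (w) (r))))))
normal form: (p (p (p (p (q (r)) (q (r))) (q (s (w) (r)))) (q (m (m (r))))) (p (q (m (r))) (q (s (q (r)) (s (w) (r))))))

size = 27


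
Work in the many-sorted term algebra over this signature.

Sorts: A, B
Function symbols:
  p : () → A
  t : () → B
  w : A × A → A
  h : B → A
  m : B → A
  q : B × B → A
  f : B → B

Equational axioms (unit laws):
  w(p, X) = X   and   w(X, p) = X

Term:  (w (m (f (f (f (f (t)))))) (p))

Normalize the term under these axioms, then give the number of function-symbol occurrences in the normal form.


size = 6

1. (w (m (f (f (f (f (t)))))) (p))  →  (m (f (f (f (f (t))))))
normal form: (m (f (f (f (f (t))))))


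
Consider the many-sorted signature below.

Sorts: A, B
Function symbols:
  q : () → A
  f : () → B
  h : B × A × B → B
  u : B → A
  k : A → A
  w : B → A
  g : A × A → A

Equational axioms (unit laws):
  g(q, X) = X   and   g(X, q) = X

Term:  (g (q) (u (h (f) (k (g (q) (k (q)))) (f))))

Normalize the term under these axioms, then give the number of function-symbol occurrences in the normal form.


size = 7

1. (g (q) (u (h (f) (k (g (q) (k (q)))) (f))))  →  (u (h (f) (k (g (q) (k (q)))) (f)))
2. (u (h (f) (k (g (q) (k (q)))) (f)))  →  (u (h (f) (k (k (q))) (f)))
normal form: (u (h (f) (k (k (q))) (f)))


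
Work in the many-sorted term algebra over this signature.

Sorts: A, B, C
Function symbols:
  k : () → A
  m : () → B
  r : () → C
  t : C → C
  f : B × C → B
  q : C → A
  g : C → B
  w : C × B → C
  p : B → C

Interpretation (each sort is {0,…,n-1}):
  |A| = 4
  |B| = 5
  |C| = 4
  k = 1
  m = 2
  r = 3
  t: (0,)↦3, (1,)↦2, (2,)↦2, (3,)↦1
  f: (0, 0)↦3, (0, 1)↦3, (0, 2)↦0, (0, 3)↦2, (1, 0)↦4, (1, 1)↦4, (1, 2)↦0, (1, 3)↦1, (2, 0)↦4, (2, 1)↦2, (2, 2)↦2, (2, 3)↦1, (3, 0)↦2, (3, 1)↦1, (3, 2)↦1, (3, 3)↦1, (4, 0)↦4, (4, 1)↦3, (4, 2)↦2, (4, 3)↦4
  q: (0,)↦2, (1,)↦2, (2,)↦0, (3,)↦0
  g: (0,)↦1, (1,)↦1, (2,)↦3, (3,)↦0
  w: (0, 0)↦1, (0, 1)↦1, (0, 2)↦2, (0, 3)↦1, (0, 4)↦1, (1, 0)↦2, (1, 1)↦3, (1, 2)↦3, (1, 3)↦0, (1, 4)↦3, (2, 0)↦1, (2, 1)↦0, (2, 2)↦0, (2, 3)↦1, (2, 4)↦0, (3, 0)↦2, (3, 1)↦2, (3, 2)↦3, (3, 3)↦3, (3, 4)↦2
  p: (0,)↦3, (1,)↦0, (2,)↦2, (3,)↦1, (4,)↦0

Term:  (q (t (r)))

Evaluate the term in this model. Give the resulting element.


  r = 3
  (t (r)) = t(3,) = 1
  (q (t (r))) = q(1,) = 2

value = 2


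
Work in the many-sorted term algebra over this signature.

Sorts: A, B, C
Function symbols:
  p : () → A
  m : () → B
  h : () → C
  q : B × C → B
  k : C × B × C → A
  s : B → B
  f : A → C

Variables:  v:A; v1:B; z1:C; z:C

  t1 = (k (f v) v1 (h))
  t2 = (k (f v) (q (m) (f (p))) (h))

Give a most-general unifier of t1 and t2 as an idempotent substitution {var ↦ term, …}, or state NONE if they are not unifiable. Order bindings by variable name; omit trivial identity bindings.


{v1 ↦ (q (m) (f (p)))}


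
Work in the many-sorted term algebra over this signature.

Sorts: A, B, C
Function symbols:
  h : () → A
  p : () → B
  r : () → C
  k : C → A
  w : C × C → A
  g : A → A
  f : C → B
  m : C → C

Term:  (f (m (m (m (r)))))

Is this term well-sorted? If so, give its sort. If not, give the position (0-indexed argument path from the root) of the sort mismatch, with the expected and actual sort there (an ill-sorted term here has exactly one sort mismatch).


        (r) : C
      (m (r)) : C
    (m (m (r))) : C
  (m (m (m (r)))) : C
(f (m (m (m (r))))) : B

well-sorted; sort = B


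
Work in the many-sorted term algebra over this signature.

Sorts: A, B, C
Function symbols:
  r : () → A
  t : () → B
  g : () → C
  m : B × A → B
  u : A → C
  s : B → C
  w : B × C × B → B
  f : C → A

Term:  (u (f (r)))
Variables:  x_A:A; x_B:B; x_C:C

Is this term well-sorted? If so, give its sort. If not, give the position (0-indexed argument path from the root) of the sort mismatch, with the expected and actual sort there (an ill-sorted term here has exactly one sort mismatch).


ill-sorted at position [0, 0]: expected C, got A

    (r) : A
  (f (r)) : ✗ arg 0 at [0, 0] has sort A, expected C


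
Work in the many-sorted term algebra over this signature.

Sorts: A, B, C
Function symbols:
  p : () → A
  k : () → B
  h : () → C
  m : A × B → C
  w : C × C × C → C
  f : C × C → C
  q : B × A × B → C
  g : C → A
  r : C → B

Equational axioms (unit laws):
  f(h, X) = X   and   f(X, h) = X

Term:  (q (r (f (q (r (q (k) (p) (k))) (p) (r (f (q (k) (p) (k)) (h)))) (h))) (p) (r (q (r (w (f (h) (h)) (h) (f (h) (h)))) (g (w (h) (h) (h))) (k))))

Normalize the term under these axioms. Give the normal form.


1. (q (r (f (q (r (q (k) (p) (k))) (p) (r (f (q (k) (p) (k)) (h)))) (h))) (p) (r (q (r (w (f (h) (h)) (h) (f (h) (h)))) (g (w (h) (h) (h))) (k))))  →  (q (r (q (r (q (k) (p) (k))) (p) (r (f (q (k) (p) (k)) (h))))) (p) (r (q (r (w (f (h) (h)) (h) (f (h) (h)))) (g (w (h) (h) (h))) (k))))
2. (q (r (q (r (q (k) (p) (k))) (p) (r (f (q (k) (p) (k)) (h))))) (p) (r (q (r (w (f (h) (h)) (h) (f (h) (h)))) (g (w (h) (h) (h))) (k))))  →  (q (r (q (r (q (k) (p) (k))) (p) (r (q (k) (p) (k))))) (p) (r (q (r (w (f (h) (h)) (h) (f (h) (h)))) (g (w (h) (h) (h))) (k))))
3. (q (r (q (r (q (k) (p) (k))) (p) (r (q (k) (p) (k))))) (p) (r (q (r (w (f (h) (h)) (h) (f (h) (h)))) (g (w (h) (h) (h))) (k))))  →  (q (r (q (r (q (k) (p) (k))) (p) (r (q (k) (p) (k))))) (p) (r (q (r (w (h) (h) (f (h) (h)))) (g (w (h) (h) (h))) (k))))
4. (q (r (q (r (q (k) (p) (k))) (p) (r (q (k) (p) (k))))) (p) (r (q (r (w (h) (h) (f (h) (h)))) (g (w (h) (h) (h))) (k))))  →  (q (r (q (r (q (k) (p) (k))) (p) (r (q (k) (p) (k))))) (p) (r (q (r (w (h) (h) (h))) (g (w (h) (h) (h))) (k))))

normal form = (q (r (q (r (q (k) (p) (k))) (p) (r (q (k) (p) (k))))) (p) (r (q (r (w (h) (h) (h))) (g (w (h) (h) (h))) (k))))
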